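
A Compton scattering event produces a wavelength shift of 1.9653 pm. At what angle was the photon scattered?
79.05°

From the Compton formula Δλ = λ_C(1 - cos θ), we can solve for θ:

cos θ = 1 - Δλ/λ_C

Given:
- Δλ = 1.9653 pm
- λ_C = h/(m_e·c) ≈ 2.42631024 pm

cos θ = 1 - 1.9653/2.42631024
cos θ = 1 - 0.809995
cos θ = 0.190005

θ = arccos(0.190005)
θ = 79.05°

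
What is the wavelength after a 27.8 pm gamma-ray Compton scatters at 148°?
32.2839 pm

Using the Compton scattering formula:
λ' = λ + Δλ = λ + λ_C(1 - cos θ)

Given:
- Initial wavelength λ = 27.8 pm
- Scattering angle θ = 148°
- Compton wavelength λ_C ≈ 2.4263 pm

Calculate the shift:
Δλ = 2.4263 × (1 - cos(148°))
Δλ = 2.4263 × 1.8480
Δλ = 4.4839 pm

Final wavelength:
λ' = 27.8 + 4.4839 = 32.2839 pm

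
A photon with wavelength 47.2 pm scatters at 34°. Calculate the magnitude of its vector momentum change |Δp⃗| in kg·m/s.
8.1739e-24 kg·m/s

Photon momentum magnitude is p = h/λ.

Initial momentum:
p₀ = h/λ = 6.6261e-34/4.7200e-11 = 1.4038e-23 kg·m/s

After scattering:
λ' = λ + Δλ = 47.2 + 0.4148 = 47.6148 pm
p' = h/λ' = 6.6261e-34/4.7615e-11 = 1.3916e-23 kg·m/s

Momentum is a vector; the scattered photon's direction makes angle θ = 34° with the incident direction. The magnitude of the vector change Δp⃗ = p⃗₀ − p⃗' is found from the law of cosines:
|Δp⃗|² = p₀² + p'² − 2p₀p'cos θ
|Δp⃗|² = (1.4038e-23)² + (1.3916e-23)² − 2·1.4038e-23·1.3916e-23·cos(34°)
|Δp⃗| = 8.1739e-24 kg·m/s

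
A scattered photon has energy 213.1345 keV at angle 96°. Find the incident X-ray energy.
395.2000 keV

Convert final energy to wavelength (hc ≈ 1239.842 keV·pm):
λ' = hc/E' = 1239.842 / 213.1345 = 5.8172 pm

Calculate the Compton shift:
Δλ = λ_C(1 - cos(96°))
Δλ = 2.4263 × (1 - cos(96°))
Δλ = 2.6799 pm

Initial wavelength:
λ = λ' - Δλ = 5.8172 - 2.6799 = 3.1373 pm

Initial energy:
E = hc/λ = 1239.842 / 3.1373 = 395.2000 keV

(Intermediate values are shown rounded; full precision is carried through to the final answer.)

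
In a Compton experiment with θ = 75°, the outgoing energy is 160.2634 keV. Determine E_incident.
208.8000 keV

Convert final energy to wavelength (hc ≈ 1239.842 keV·pm):
λ' = hc/E' = 1239.842 / 160.2634 = 7.7363 pm

Calculate the Compton shift:
Δλ = λ_C(1 - cos(75°))
Δλ = 2.4263 × (1 - cos(75°))
Δλ = 1.7983 pm

Initial wavelength:
λ = λ' - Δλ = 7.7363 - 1.7983 = 5.9379 pm

Initial energy:
E = hc/λ = 1239.842 / 5.9379 = 208.8000 keV

(Intermediate values are shown rounded; full precision is carried through to the final answer.)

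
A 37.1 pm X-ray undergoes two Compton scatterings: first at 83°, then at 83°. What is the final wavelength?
41.3612 pm

Apply Compton shift twice:

First scattering at θ₁ = 83°:
Δλ₁ = λ_C(1 - cos(83°))
Δλ₁ = 2.4263 × 0.8781
Δλ₁ = 2.1306 pm

After first scattering:
λ₁ = 37.1 + 2.1306 = 39.2306 pm

Second scattering at θ₂ = 83°:
Δλ₂ = λ_C(1 - cos(83°))
Δλ₂ = 2.4263 × 0.8781
Δλ₂ = 2.1306 pm

Final wavelength:
λ₂ = 39.2306 + 2.1306 = 41.3612 pm

Total shift: Δλ_total = 2.1306 + 2.1306 = 4.2612 pm

(Intermediate values are shown rounded; full precision is carried through to the final answer.)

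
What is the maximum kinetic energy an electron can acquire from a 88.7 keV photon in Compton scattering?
22.8579 keV

Maximum energy transfer occurs at θ = 180° (backscattering).

Initial photon: E₀ = 88.7 keV → λ₀ = 13.9779 pm

Maximum Compton shift (at 180°):
Δλ_max = 2λ_C = 2 × 2.4263 = 4.8526 pm

Final wavelength:
λ' = 13.9779 + 4.8526 = 18.8305 pm

Minimum photon energy (maximum energy to electron):
E'_min = hc/λ' = 65.8421 keV

Maximum electron kinetic energy:
K_max = E₀ - E'_min = 88.7000 - 65.8421 = 22.8579 keV

(Intermediate values are shown rounded; full precision is carried through to the final answer.)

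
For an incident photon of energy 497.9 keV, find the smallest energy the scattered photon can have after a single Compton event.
168.8522 keV (at θ = 180°)

The scattered photon has minimum energy when its wavelength is maximum, i.e., when the Compton shift Δλ = λ_C(1 − cos θ) is maximum. This occurs at θ = 180° (backscattering), giving Δλ_max = 2λ_C = 4.8526 pm.

Initial wavelength: λ₀ = hc/E₀ = 2.4901 pm
Maximum final wavelength: λ'_max = λ₀ + 2λ_C = 2.4901 + 4.8526 = 7.3428 pm
Minimum final energy: E'_min = hc/λ'_max = 168.8522 keV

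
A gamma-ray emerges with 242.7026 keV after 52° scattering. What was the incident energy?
296.9000 keV

Convert final energy to wavelength (hc ≈ 1239.842 keV·pm):
λ' = hc/E' = 1239.842 / 242.7026 = 5.1085 pm

Calculate the Compton shift:
Δλ = λ_C(1 - cos(52°))
Δλ = 2.4263 × (1 - cos(52°))
Δλ = 0.9325 pm

Initial wavelength:
λ = λ' - Δλ = 5.1085 - 0.9325 = 4.1760 pm

Initial energy:
E = hc/λ = 1239.842 / 4.1760 = 296.9000 keV

(Intermediate values are shown rounded; full precision is carried through to the final answer.)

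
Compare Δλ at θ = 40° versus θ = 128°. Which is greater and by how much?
128° produces the larger shift by a factor of 6.906

Calculate both shifts using Δλ = λ_C(1 - cos θ):

For θ₁ = 40°:
Δλ₁ = 2.4263 × (1 - cos(40°))
Δλ₁ = 2.4263 × 0.2340
Δλ₁ = 0.5676 pm

For θ₂ = 128°:
Δλ₂ = 2.4263 × (1 - cos(128°))
Δλ₂ = 2.4263 × 1.6157
Δλ₂ = 3.9201 pm

The 128° angle produces the larger shift.
Ratio: 3.9201/0.5676 = 6.906

(Intermediate values are shown rounded; full precision is carried through to the final answer.)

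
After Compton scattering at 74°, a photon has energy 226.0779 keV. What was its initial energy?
332.6999 keV

Convert final energy to wavelength (hc ≈ 1239.842 keV·pm):
λ' = hc/E' = 1239.842 / 226.0779 = 5.4841 pm

Calculate the Compton shift:
Δλ = λ_C(1 - cos(74°))
Δλ = 2.4263 × (1 - cos(74°))
Δλ = 1.7575 pm

Initial wavelength:
λ = λ' - Δλ = 5.4841 - 1.7575 = 3.7266 pm

Initial energy:
E = hc/λ = 1239.842 / 3.7266 = 332.6999 keV

(Intermediate values are shown rounded; full precision is carried through to the final answer.)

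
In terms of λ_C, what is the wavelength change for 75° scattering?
0.7412 λ_C

The Compton shift formula is:
Δλ = λ_C(1 - cos θ)

Dividing both sides by λ_C:
Δλ/λ_C = 1 - cos θ

For θ = 75°:
Δλ/λ_C = 1 - cos(75°)
Δλ/λ_C = 1 - 0.2588
Δλ/λ_C = 0.7412

This means the shift is 0.7412 × λ_C = 1.7983 pm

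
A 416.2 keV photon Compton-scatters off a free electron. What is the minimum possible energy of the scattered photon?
158.3132 keV (at θ = 180°)

The scattered photon has minimum energy when its wavelength is maximum, i.e., when the Compton shift Δλ = λ_C(1 − cos θ) is maximum. This occurs at θ = 180° (backscattering), giving Δλ_max = 2λ_C = 4.8526 pm.

Initial wavelength: λ₀ = hc/E₀ = 2.9790 pm
Maximum final wavelength: λ'_max = λ₀ + 2λ_C = 2.9790 + 4.8526 = 7.8316 pm
Minimum final energy: E'_min = hc/λ'_max = 158.3132 keV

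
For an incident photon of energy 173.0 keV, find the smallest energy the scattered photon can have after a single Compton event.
103.1539 keV (at θ = 180°)

The scattered photon has minimum energy when its wavelength is maximum, i.e., when the Compton shift Δλ = λ_C(1 − cos θ) is maximum. This occurs at θ = 180° (backscattering), giving Δλ_max = 2λ_C = 4.8526 pm.

Initial wavelength: λ₀ = hc/E₀ = 7.1667 pm
Maximum final wavelength: λ'_max = λ₀ + 2λ_C = 7.1667 + 4.8526 = 12.0193 pm
Minimum final energy: E'_min = hc/λ'_max = 103.1539 keV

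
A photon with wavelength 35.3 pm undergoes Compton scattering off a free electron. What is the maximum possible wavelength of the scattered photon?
40.1526 pm (at θ = 180°)

The Compton shift is Δλ = λ_C(1 − cos θ).

Since cos θ ranges from −1 to 1, the factor (1 − cos θ) ranges from 0 to 2; the maximum shift occurs at θ = 180° (backscattering):
Δλ_max = 2λ_C = 2 × 2.4263 pm = 4.8526 pm

Maximum scattered wavelength:
λ'_max = λ₀ + Δλ_max = 35.3 + 4.8526 = 40.1526 pm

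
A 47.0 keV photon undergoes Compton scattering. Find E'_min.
39.6975 keV (at θ = 180°)

The scattered photon has minimum energy when its wavelength is maximum, i.e., when the Compton shift Δλ = λ_C(1 − cos θ) is maximum. This occurs at θ = 180° (backscattering), giving Δλ_max = 2λ_C = 4.8526 pm.

Initial wavelength: λ₀ = hc/E₀ = 26.3796 pm
Maximum final wavelength: λ'_max = λ₀ + 2λ_C = 26.3796 + 4.8526 = 31.2322 pm
Minimum final energy: E'_min = hc/λ'_max = 39.6975 keV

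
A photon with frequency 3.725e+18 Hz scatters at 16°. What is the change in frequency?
4.345e+15 Hz (decrease)

Convert frequency to wavelength (c = 299792458 m/s):
λ₀ = c/f₀ = 299792458/3.725e+18 = 8.0481197e-11 m = 80.4812 pm

Calculate Compton shift:
Δλ = λ_C(1 - cos(16°)) = 0.0940 pm

Final wavelength:
λ' = λ₀ + Δλ = 80.4812 + 0.0940 = 80.5752 pm

Final frequency:
f' = c/λ' = 299792458/8.0575188e-11 = 3.7206548e+18 Hz

Frequency shift (decrease):
Δf = f₀ - f' = 3.725e+18 - 3.7206548e+18 = 4.345e+15 Hz

(Intermediate values are shown rounded; full precision is carried through to the final answer.)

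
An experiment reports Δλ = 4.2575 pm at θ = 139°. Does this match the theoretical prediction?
Yes, consistent

Calculate the expected shift for θ = 139°:

Δλ_expected = λ_C(1 - cos(139°))
Δλ_expected = 2.4263 × (1 - cos(139°))
Δλ_expected = 2.4263 × 1.7547
Δλ_expected = 4.2575 pm

Given shift: 4.2575 pm
Expected shift: 4.2575 pm
Difference: 0.0000 pm

The values match. This is consistent with Compton scattering at the stated angle.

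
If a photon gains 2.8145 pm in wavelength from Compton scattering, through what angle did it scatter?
99.21°

From the Compton formula Δλ = λ_C(1 - cos θ), we can solve for θ:

cos θ = 1 - Δλ/λ_C

Given:
- Δλ = 2.8145 pm
- λ_C = h/(m_e·c) ≈ 2.42631024 pm

cos θ = 1 - 2.8145/2.42631024
cos θ = 1 - 1.159992
cos θ = -0.159992

θ = arccos(-0.159992)
θ = 99.21°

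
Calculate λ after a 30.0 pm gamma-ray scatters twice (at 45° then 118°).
34.2760 pm

Apply Compton shift twice:

First scattering at θ₁ = 45°:
Δλ₁ = λ_C(1 - cos(45°))
Δλ₁ = 2.4263 × 0.2929
Δλ₁ = 0.7106 pm

After first scattering:
λ₁ = 30.0 + 0.7106 = 30.7106 pm

Second scattering at θ₂ = 118°:
Δλ₂ = λ_C(1 - cos(118°))
Δλ₂ = 2.4263 × 1.4695
Δλ₂ = 3.5654 pm

Final wavelength:
λ₂ = 30.7106 + 3.5654 = 34.2760 pm

Total shift: Δλ_total = 0.7106 + 3.5654 = 4.2760 pm

(Intermediate values are shown rounded; full precision is carried through to the final answer.)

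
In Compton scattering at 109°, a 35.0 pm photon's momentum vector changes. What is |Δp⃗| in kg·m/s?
2.9542e-23 kg·m/s

Photon momentum magnitude is p = h/λ.

Initial momentum:
p₀ = h/λ = 6.6261e-34/3.5000e-11 = 1.8932e-23 kg·m/s

After scattering:
λ' = λ + Δλ = 35.0 + 3.2162 = 38.2162 pm
p' = h/λ' = 6.6261e-34/3.8216e-11 = 1.7338e-23 kg·m/s

Momentum is a vector; the scattered photon's direction makes angle θ = 109° with the incident direction. The magnitude of the vector change Δp⃗ = p⃗₀ − p⃗' is found from the law of cosines:
|Δp⃗|² = p₀² + p'² − 2p₀p'cos θ
|Δp⃗|² = (1.8932e-23)² + (1.7338e-23)² − 2·1.8932e-23·1.7338e-23·cos(109°)
|Δp⃗| = 2.9542e-23 kg·m/s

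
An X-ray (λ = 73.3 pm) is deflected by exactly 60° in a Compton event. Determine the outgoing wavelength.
74.5132 pm

Using the Compton formula: λ' = λ + λ_C(1 − cos θ)

For θ = 60°, cos θ = 1/2 (exact) = 0.5000, so:
1 − cos 60° = 1 − (1/2) = 0.5000

Δλ = λ_C × 0.5000 = 2.4263 × 0.5000 = 1.2132 pm

λ' = 73.3 + 1.2132 = 74.5132 pm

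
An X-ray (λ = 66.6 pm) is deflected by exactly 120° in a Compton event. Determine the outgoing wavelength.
70.2395 pm

Using the Compton formula: λ' = λ + λ_C(1 − cos θ)

For θ = 120°, cos θ = -1/2 (exact) = -0.5000, so:
1 − cos 120° = 1 − (-1/2) = 1.5000

Δλ = λ_C × 1.5000 = 2.4263 × 1.5000 = 3.6395 pm

λ' = 66.6 + 3.6395 = 70.2395 pm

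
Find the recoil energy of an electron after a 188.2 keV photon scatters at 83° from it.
45.9920 keV

By energy conservation: K_e = E_initial - E_final

First find the scattered photon energy:
Initial wavelength: λ = hc/E = 6.5879 pm
Compton shift: Δλ = λ_C(1 - cos(83°)) = 2.1306 pm
Final wavelength: λ' = 6.5879 + 2.1306 = 8.7185 pm
Final photon energy: E' = hc/λ' = 142.2080 keV

Electron kinetic energy:
K_e = E - E' = 188.2000 - 142.2080 = 45.9920 keV

(Intermediate values are shown rounded; full precision is carried through to the final answer.)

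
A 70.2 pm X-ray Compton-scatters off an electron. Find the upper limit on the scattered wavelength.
75.0526 pm (at θ = 180°)

The Compton shift is Δλ = λ_C(1 − cos θ).

Since cos θ ranges from −1 to 1, the factor (1 − cos θ) ranges from 0 to 2; the maximum shift occurs at θ = 180° (backscattering):
Δλ_max = 2λ_C = 2 × 2.4263 pm = 4.8526 pm

Maximum scattered wavelength:
λ'_max = λ₀ + Δλ_max = 70.2 + 4.8526 = 75.0526 pm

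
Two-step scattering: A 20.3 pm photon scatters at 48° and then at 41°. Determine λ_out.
21.6979 pm

Apply Compton shift twice:

First scattering at θ₁ = 48°:
Δλ₁ = λ_C(1 - cos(48°))
Δλ₁ = 2.4263 × 0.3309
Δλ₁ = 0.8028 pm

After first scattering:
λ₁ = 20.3 + 0.8028 = 21.1028 pm

Second scattering at θ₂ = 41°:
Δλ₂ = λ_C(1 - cos(41°))
Δλ₂ = 2.4263 × 0.2453
Δλ₂ = 0.5952 pm

Final wavelength:
λ₂ = 21.1028 + 0.5952 = 21.6979 pm

Total shift: Δλ_total = 0.8028 + 0.5952 = 1.3979 pm

(Intermediate values are shown rounded; full precision is carried through to the final answer.)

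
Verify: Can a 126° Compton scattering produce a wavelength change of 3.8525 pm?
Yes, consistent

Calculate the expected shift for θ = 126°:

Δλ_expected = λ_C(1 - cos(126°))
Δλ_expected = 2.4263 × (1 - cos(126°))
Δλ_expected = 2.4263 × 1.5878
Δλ_expected = 3.8525 pm

Given shift: 3.8525 pm
Expected shift: 3.8525 pm
Difference: 0.0000 pm

The values match. This is consistent with Compton scattering at the stated angle.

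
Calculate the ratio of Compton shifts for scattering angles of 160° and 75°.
160° produces the larger shift by a factor of 2.617

Calculate both shifts using Δλ = λ_C(1 - cos θ):

For θ₁ = 75°:
Δλ₁ = 2.4263 × (1 - cos(75°))
Δλ₁ = 2.4263 × 0.7412
Δλ₁ = 1.7983 pm

For θ₂ = 160°:
Δλ₂ = 2.4263 × (1 - cos(160°))
Δλ₂ = 2.4263 × 1.9397
Δλ₂ = 4.7063 pm

The 160° angle produces the larger shift.
Ratio: 4.7063/1.7983 = 2.617

(Intermediate values are shown rounded; full precision is carried through to the final answer.)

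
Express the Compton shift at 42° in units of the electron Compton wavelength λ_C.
0.2569 λ_C

The Compton shift formula is:
Δλ = λ_C(1 - cos θ)

Dividing both sides by λ_C:
Δλ/λ_C = 1 - cos θ

For θ = 42°:
Δλ/λ_C = 1 - cos(42°)
Δλ/λ_C = 1 - 0.7431
Δλ/λ_C = 0.2569

This means the shift is 0.2569 × λ_C = 0.6232 pm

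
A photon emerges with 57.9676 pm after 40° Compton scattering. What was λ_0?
57.4000 pm

From λ' = λ + Δλ, we have λ = λ' - Δλ

First calculate the Compton shift:
Δλ = λ_C(1 - cos θ)
Δλ = 2.4263 × (1 - cos(40°))
Δλ = 2.4263 × 0.2340
Δλ = 0.5676 pm

Initial wavelength:
λ = λ' - Δλ
λ = 57.9676 - 0.5676
λ = 57.4000 pm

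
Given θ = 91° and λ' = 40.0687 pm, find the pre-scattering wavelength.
37.6000 pm

From λ' = λ + Δλ, we have λ = λ' - Δλ

First calculate the Compton shift:
Δλ = λ_C(1 - cos θ)
Δλ = 2.4263 × (1 - cos(91°))
Δλ = 2.4263 × 1.0175
Δλ = 2.4687 pm

Initial wavelength:
λ = λ' - Δλ
λ = 40.0687 - 2.4687
λ = 37.6000 pm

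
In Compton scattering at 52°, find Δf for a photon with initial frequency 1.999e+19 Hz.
1.170e+18 Hz (decrease)

Convert frequency to wavelength (c = 299792458 m/s):
λ₀ = c/f₀ = 299792458/1.999e+19 = 1.4997121e-11 m = 14.9971 pm

Calculate Compton shift:
Δλ = λ_C(1 - cos(52°)) = 0.9325 pm

Final wavelength:
λ' = λ₀ + Δλ = 14.9971 + 0.9325 = 15.9296 pm

Final frequency:
f' = c/λ' = 299792458/1.5929646e-11 = 1.8819782e+19 Hz

Frequency shift (decrease):
Δf = f₀ - f' = 1.999e+19 - 1.8819782e+19 = 1.170e+18 Hz

(Intermediate values are shown rounded; full precision is carried through to the final answer.)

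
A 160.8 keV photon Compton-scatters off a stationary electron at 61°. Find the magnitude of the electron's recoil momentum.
8.1802e-23 kg·m/s

The electron is initially at rest, so by conservation of momentum:
p⃗_e = p⃗₀ − p⃗'  (incident photon momentum minus scattered photon momentum)

Photon momentum magnitudes (p = h/λ = E/c):
λ₀ = hc/E₀ = 7.7105 pm → p₀ = h/λ₀ = 8.5936e-23 kg·m/s
Δλ = λ_C(1 − cos 61°) = 1.2500 pm
λ' = 8.9605 pm → p' = h/λ' = 7.3948e-23 kg·m/s

The scattered photon makes angle θ = 61° with the incident direction, so by the law of cosines:
|p⃗_e|² = p₀² + p'² − 2p₀p'cos θ
|p⃗_e|² = (8.5936e-23)² + (7.3948e-23)² − 2·8.5936e-23·7.3948e-23·cos(61°)
|p⃗_e| = 8.1802e-23 kg·m/s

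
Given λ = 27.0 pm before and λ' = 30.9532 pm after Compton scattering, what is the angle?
129.00°

First find the wavelength shift:
Δλ = λ' - λ = 30.9532 - 27.0 = 3.9532 pm

Using Δλ = λ_C(1 - cos θ), with λ_C = h/(m_e·c) ≈ 2.42631024 pm:
cos θ = 1 - Δλ/λ_C
cos θ = 1 - 3.9532/2.42631024
cos θ = -0.629305

θ = arccos(-0.629305)
θ = 129.00°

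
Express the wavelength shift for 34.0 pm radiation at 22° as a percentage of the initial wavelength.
0.5196%

Calculate the Compton shift:
Δλ = λ_C(1 - cos(22°))
Δλ = 2.4263 × (1 - cos(22°))
Δλ = 2.4263 × 0.0728
Δλ = 0.1767 pm

Percentage change:
(Δλ/λ₀) × 100 = (0.1767/34.0) × 100
= 0.5196%

(Intermediate values are shown rounded; full precision is carried through to the final answer.)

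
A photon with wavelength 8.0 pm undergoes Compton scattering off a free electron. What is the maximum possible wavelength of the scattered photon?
12.8526 pm (at θ = 180°)

The Compton shift is Δλ = λ_C(1 − cos θ).

Since cos θ ranges from −1 to 1, the factor (1 − cos θ) ranges from 0 to 2; the maximum shift occurs at θ = 180° (backscattering):
Δλ_max = 2λ_C = 2 × 2.4263 pm = 4.8526 pm

Maximum scattered wavelength:
λ'_max = λ₀ + Δλ_max = 8.0 + 4.8526 = 12.8526 pm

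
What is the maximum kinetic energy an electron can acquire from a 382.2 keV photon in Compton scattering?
229.0685 keV

Maximum energy transfer occurs at θ = 180° (backscattering).

Initial photon: E₀ = 382.2 keV → λ₀ = 3.2440 pm

Maximum Compton shift (at 180°):
Δλ_max = 2λ_C = 2 × 2.4263 = 4.8526 pm

Final wavelength:
λ' = 3.2440 + 4.8526 = 8.0966 pm

Minimum photon energy (maximum energy to electron):
E'_min = hc/λ' = 153.1315 keV

Maximum electron kinetic energy:
K_max = E₀ - E'_min = 382.2000 - 153.1315 = 229.0685 keV

(Intermediate values are shown rounded; full precision is carried through to the final answer.)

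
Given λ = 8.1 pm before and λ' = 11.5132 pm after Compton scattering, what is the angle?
114.00°

First find the wavelength shift:
Δλ = λ' - λ = 11.5132 - 8.1 = 3.4132 pm

Using Δλ = λ_C(1 - cos θ), with λ_C = h/(m_e·c) ≈ 2.42631024 pm:
cos θ = 1 - Δλ/λ_C
cos θ = 1 - 3.4132/2.42631024
cos θ = -0.406745

θ = arccos(-0.406745)
θ = 114.00°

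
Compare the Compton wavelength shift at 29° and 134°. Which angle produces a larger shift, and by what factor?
134° produces the larger shift by a factor of 13.516

Calculate both shifts using Δλ = λ_C(1 - cos θ):

For θ₁ = 29°:
Δλ₁ = 2.4263 × (1 - cos(29°))
Δλ₁ = 2.4263 × 0.1254
Δλ₁ = 0.3042 pm

For θ₂ = 134°:
Δλ₂ = 2.4263 × (1 - cos(134°))
Δλ₂ = 2.4263 × 1.6947
Δλ₂ = 4.1118 pm

The 134° angle produces the larger shift.
Ratio: 4.1118/0.3042 = 13.516

(Intermediate values are shown rounded; full precision is carried through to the final answer.)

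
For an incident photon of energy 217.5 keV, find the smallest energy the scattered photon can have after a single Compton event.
117.4867 keV (at θ = 180°)

The scattered photon has minimum energy when its wavelength is maximum, i.e., when the Compton shift Δλ = λ_C(1 − cos θ) is maximum. This occurs at θ = 180° (backscattering), giving Δλ_max = 2λ_C = 4.8526 pm.

Initial wavelength: λ₀ = hc/E₀ = 5.7004 pm
Maximum final wavelength: λ'_max = λ₀ + 2λ_C = 5.7004 + 4.8526 = 10.5530 pm
Minimum final energy: E'_min = hc/λ'_max = 117.4867 keV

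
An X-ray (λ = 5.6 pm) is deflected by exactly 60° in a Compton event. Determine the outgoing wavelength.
6.8132 pm

Using the Compton formula: λ' = λ + λ_C(1 − cos θ)

For θ = 60°, cos θ = 1/2 (exact) = 0.5000, so:
1 − cos 60° = 1 − (1/2) = 0.5000

Δλ = λ_C × 0.5000 = 2.4263 × 0.5000 = 1.2132 pm

λ' = 5.6 + 1.2132 = 6.8132 pm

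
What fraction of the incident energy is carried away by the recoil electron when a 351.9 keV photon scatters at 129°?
0.5288 (or 52.88%)

Calculate initial and final photon energies:

Initial: E₀ = 351.9 keV → λ₀ = 3.5233 pm
Compton shift: Δλ = 3.9532 pm
Final wavelength: λ' = 7.4765 pm
Final energy: E' = 165.8315 keV

Fractional energy loss:
(E₀ - E')/E₀ = (351.9000 - 165.8315)/351.9000
= 186.0685/351.9000
= 0.5288
= 52.88%

(Intermediate values are shown rounded; full precision is carried through to the final answer.)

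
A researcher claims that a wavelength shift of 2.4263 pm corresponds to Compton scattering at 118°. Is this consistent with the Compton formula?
No, inconsistent

Calculate the expected shift for θ = 118°:

Δλ_expected = λ_C(1 - cos(118°))
Δλ_expected = 2.4263 × (1 - cos(118°))
Δλ_expected = 2.4263 × 1.4695
Δλ_expected = 3.5654 pm

Given shift: 2.4263 pm
Expected shift: 3.5654 pm
Difference: 1.1391 pm

The values do not match. The given shift corresponds to θ ≈ 90.0°, not 118°.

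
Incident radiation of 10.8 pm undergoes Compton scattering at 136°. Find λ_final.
14.9717 pm

Using the Compton scattering formula:
λ' = λ + Δλ = λ + λ_C(1 - cos θ)

Given:
- Initial wavelength λ = 10.8 pm
- Scattering angle θ = 136°
- Compton wavelength λ_C ≈ 2.4263 pm

Calculate the shift:
Δλ = 2.4263 × (1 - cos(136°))
Δλ = 2.4263 × 1.7193
Δλ = 4.1717 pm

Final wavelength:
λ' = 10.8 + 4.1717 = 14.9717 pm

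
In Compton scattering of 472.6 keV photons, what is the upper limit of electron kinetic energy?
306.7586 keV

Maximum energy transfer occurs at θ = 180° (backscattering).

Initial photon: E₀ = 472.6 keV → λ₀ = 2.6234 pm

Maximum Compton shift (at 180°):
Δλ_max = 2λ_C = 2 × 2.4263 = 4.8526 pm

Final wavelength:
λ' = 2.6234 + 4.8526 = 7.4761 pm

Minimum photon energy (maximum energy to electron):
E'_min = hc/λ' = 165.8414 keV

Maximum electron kinetic energy:
K_max = E₀ - E'_min = 472.6000 - 165.8414 = 306.7586 keV

(Intermediate values are shown rounded; full precision is carried through to the final answer.)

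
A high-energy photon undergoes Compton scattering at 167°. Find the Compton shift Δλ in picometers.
4.7904 pm

Using the Compton scattering formula:
Δλ = λ_C(1 - cos θ)

where λ_C = h/(m_e·c) ≈ 2.4263 pm is the Compton wavelength of an electron.

For θ = 167°:
cos(167°) = -0.9744
1 - cos(167°) = 1.9744

Δλ = 2.4263 × 1.9744
Δλ = 4.7904 pm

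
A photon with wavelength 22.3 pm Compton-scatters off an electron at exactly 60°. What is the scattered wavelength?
23.5132 pm

Using the Compton formula: λ' = λ + λ_C(1 − cos θ)

For θ = 60°, cos θ = 1/2 (exact) = 0.5000, so:
1 − cos 60° = 1 − (1/2) = 0.5000

Δλ = λ_C × 0.5000 = 2.4263 × 0.5000 = 1.2132 pm

λ' = 22.3 + 1.2132 = 23.5132 pm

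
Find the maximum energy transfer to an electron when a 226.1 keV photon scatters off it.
106.1488 keV

Maximum energy transfer occurs at θ = 180° (backscattering).

Initial photon: E₀ = 226.1 keV → λ₀ = 5.4836 pm

Maximum Compton shift (at 180°):
Δλ_max = 2λ_C = 2 × 2.4263 = 4.8526 pm

Final wavelength:
λ' = 5.4836 + 4.8526 = 10.3362 pm

Minimum photon energy (maximum energy to electron):
E'_min = hc/λ' = 119.9512 keV

Maximum electron kinetic energy:
K_max = E₀ - E'_min = 226.1000 - 119.9512 = 106.1488 keV

(Intermediate values are shown rounded; full precision is carried through to the final answer.)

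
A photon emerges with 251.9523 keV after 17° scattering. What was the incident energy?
257.5000 keV

Convert final energy to wavelength (hc ≈ 1239.842 keV·pm):
λ' = hc/E' = 1239.842 / 251.9523 = 4.9209 pm

Calculate the Compton shift:
Δλ = λ_C(1 - cos(17°))
Δλ = 2.4263 × (1 - cos(17°))
Δλ = 0.1060 pm

Initial wavelength:
λ = λ' - Δλ = 4.9209 - 0.1060 = 4.8149 pm

Initial energy:
E = hc/λ = 1239.842 / 4.8149 = 257.5000 keV

(Intermediate values are shown rounded; full precision is carried through to the final answer.)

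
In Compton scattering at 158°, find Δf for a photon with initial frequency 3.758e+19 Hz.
1.389e+19 Hz (decrease)

Convert frequency to wavelength (c = 299792458 m/s):
λ₀ = c/f₀ = 299792458/3.758e+19 = 7.9774470e-12 m = 7.9774 pm

Calculate Compton shift:
Δλ = λ_C(1 - cos(158°)) = 4.6759 pm

Final wavelength:
λ' = λ₀ + Δλ = 7.9774 + 4.6759 = 12.6534 pm

Final frequency:
f' = c/λ' = 299792458/1.2653393e-11 = 2.3692654e+19 Hz

Frequency shift (decrease):
Δf = f₀ - f' = 3.758e+19 - 2.3692654e+19 = 1.389e+19 Hz

(Intermediate values are shown rounded; full precision is carried through to the final answer.)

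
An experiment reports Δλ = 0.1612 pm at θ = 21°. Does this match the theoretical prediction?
Yes, consistent

Calculate the expected shift for θ = 21°:

Δλ_expected = λ_C(1 - cos(21°))
Δλ_expected = 2.4263 × (1 - cos(21°))
Δλ_expected = 2.4263 × 0.0664
Δλ_expected = 0.1612 pm

Given shift: 0.1612 pm
Expected shift: 0.1612 pm
Difference: 0.0000 pm

The values match. This is consistent with Compton scattering at the stated angle.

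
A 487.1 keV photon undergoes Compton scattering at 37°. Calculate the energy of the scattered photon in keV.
408.6592 keV

First convert energy to wavelength:
λ = hc/E, with hc ≈ 1239.842 keV·pm (i.e. 1239.842 eV·nm)

For E = 487.1 keV = 487100 eV:
λ = 1239.842 keV·pm / 487.1 keV
λ = 2.5454 pm

Calculate the Compton shift:
Δλ = λ_C(1 - cos(37°)) = 2.4263 × 0.2014
Δλ = 0.4886 pm

Final wavelength:
λ' = 2.5454 + 0.4886 = 3.0339 pm

Final energy:
E' = hc/λ' = 1239.842 / 3.0339 = 408.6592 keV

(Intermediate values are shown rounded; full precision is carried through to the final answer.)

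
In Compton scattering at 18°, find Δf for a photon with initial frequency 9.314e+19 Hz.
3.314e+18 Hz (decrease)

Convert frequency to wavelength (c = 299792458 m/s):
λ₀ = c/f₀ = 299792458/9.314e+19 = 3.2187294e-12 m = 3.2187 pm

Calculate Compton shift:
Δλ = λ_C(1 - cos(18°)) = 0.1188 pm

Final wavelength:
λ' = λ₀ + Δλ = 3.2187 + 0.1188 = 3.3375 pm

Final frequency:
f' = c/λ' = 299792458/3.3374815e-12 = 8.9825954e+19 Hz

Frequency shift (decrease):
Δf = f₀ - f' = 9.314e+19 - 8.9825954e+19 = 3.314e+18 Hz

(Intermediate values are shown rounded; full precision is carried through to the final answer.)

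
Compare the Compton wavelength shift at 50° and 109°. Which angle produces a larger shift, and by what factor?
109° produces the larger shift by a factor of 3.711

Calculate both shifts using Δλ = λ_C(1 - cos θ):

For θ₁ = 50°:
Δλ₁ = 2.4263 × (1 - cos(50°))
Δλ₁ = 2.4263 × 0.3572
Δλ₁ = 0.8667 pm

For θ₂ = 109°:
Δλ₂ = 2.4263 × (1 - cos(109°))
Δλ₂ = 2.4263 × 1.3256
Δλ₂ = 3.2162 pm

The 109° angle produces the larger shift.
Ratio: 3.2162/0.8667 = 3.711

(Intermediate values are shown rounded; full precision is carried through to the final answer.)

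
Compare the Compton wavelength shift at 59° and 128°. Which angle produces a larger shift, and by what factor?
128° produces the larger shift by a factor of 3.332

Calculate both shifts using Δλ = λ_C(1 - cos θ):

For θ₁ = 59°:
Δλ₁ = 2.4263 × (1 - cos(59°))
Δλ₁ = 2.4263 × 0.4850
Δλ₁ = 1.1767 pm

For θ₂ = 128°:
Δλ₂ = 2.4263 × (1 - cos(128°))
Δλ₂ = 2.4263 × 1.6157
Δλ₂ = 3.9201 pm

The 128° angle produces the larger shift.
Ratio: 3.9201/1.1767 = 3.332

(Intermediate values are shown rounded; full precision is carried through to the final answer.)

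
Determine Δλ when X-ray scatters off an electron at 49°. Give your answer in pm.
0.8345 pm

Using the Compton scattering formula:
Δλ = λ_C(1 - cos θ)

where λ_C = h/(m_e·c) ≈ 2.4263 pm is the Compton wavelength of an electron.

For θ = 49°:
cos(49°) = 0.6561
1 - cos(49°) = 0.3439

Δλ = 2.4263 × 0.3439
Δλ = 0.8345 pm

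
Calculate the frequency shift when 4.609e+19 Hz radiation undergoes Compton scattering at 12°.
3.727e+17 Hz (decrease)

Convert frequency to wavelength (c = 299792458 m/s):
λ₀ = c/f₀ = 299792458/4.609e+19 = 6.5045011e-12 m = 6.5045 pm

Calculate Compton shift:
Δλ = λ_C(1 - cos(12°)) = 0.0530 pm

Final wavelength:
λ' = λ₀ + Δλ = 6.5045 + 0.0530 = 6.5575 pm

Final frequency:
f' = c/λ' = 299792458/6.5575218e-12 = 4.5717340e+19 Hz

Frequency shift (decrease):
Δf = f₀ - f' = 4.609e+19 - 4.5717340e+19 = 3.727e+17 Hz

(Intermediate values are shown rounded; full precision is carried through to the final answer.)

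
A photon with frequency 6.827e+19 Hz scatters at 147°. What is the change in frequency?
3.440e+19 Hz (decrease)

Convert frequency to wavelength (c = 299792458 m/s):
λ₀ = c/f₀ = 299792458/6.827e+19 = 4.3912767e-12 m = 4.3913 pm

Calculate Compton shift:
Δλ = λ_C(1 - cos(147°)) = 4.4612 pm

Final wavelength:
λ' = λ₀ + Δλ = 4.3913 + 4.4612 = 8.8525 pm

Final frequency:
f' = c/λ' = 299792458/8.8524619e-12 = 3.3865433e+19 Hz

Frequency shift (decrease):
Δf = f₀ - f' = 6.827e+19 - 3.3865433e+19 = 3.440e+19 Hz

(Intermediate values are shown rounded; full precision is carried through to the final answer.)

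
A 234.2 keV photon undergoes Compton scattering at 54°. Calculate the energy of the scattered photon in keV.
196.9846 keV

First convert energy to wavelength:
λ = hc/E, with hc ≈ 1239.842 keV·pm (i.e. 1239.842 eV·nm)

For E = 234.2 keV = 234200 eV:
λ = 1239.842 keV·pm / 234.2 keV
λ = 5.2939 pm

Calculate the Compton shift:
Δλ = λ_C(1 - cos(54°)) = 2.4263 × 0.4122
Δλ = 1.0002 pm

Final wavelength:
λ' = 5.2939 + 1.0002 = 6.2941 pm

Final energy:
E' = hc/λ' = 1239.842 / 6.2941 = 196.9846 keV

(Intermediate values are shown rounded; full precision is carried through to the final answer.)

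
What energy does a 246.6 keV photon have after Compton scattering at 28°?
233.4149 keV

First convert energy to wavelength:
λ = hc/E, with hc ≈ 1239.842 keV·pm (i.e. 1239.842 eV·nm)

For E = 246.6 keV = 246600 eV:
λ = 1239.842 keV·pm / 246.6 keV
λ = 5.0277 pm

Calculate the Compton shift:
Δλ = λ_C(1 - cos(28°)) = 2.4263 × 0.1171
Δλ = 0.2840 pm

Final wavelength:
λ' = 5.0277 + 0.2840 = 5.3118 pm

Final energy:
E' = hc/λ' = 1239.842 / 5.3118 = 233.4149 keV

(Intermediate values are shown rounded; full precision is carried through to the final answer.)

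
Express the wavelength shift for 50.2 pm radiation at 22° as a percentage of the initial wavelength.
0.3519%

Calculate the Compton shift:
Δλ = λ_C(1 - cos(22°))
Δλ = 2.4263 × (1 - cos(22°))
Δλ = 2.4263 × 0.0728
Δλ = 0.1767 pm

Percentage change:
(Δλ/λ₀) × 100 = (0.1767/50.2) × 100
= 0.3519%

(Intermediate values are shown rounded; full precision is carried through to the final answer.)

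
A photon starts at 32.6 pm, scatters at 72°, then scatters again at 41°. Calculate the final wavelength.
34.8717 pm

Apply Compton shift twice:

First scattering at θ₁ = 72°:
Δλ₁ = λ_C(1 - cos(72°))
Δλ₁ = 2.4263 × 0.6910
Δλ₁ = 1.6765 pm

After first scattering:
λ₁ = 32.6 + 1.6765 = 34.2765 pm

Second scattering at θ₂ = 41°:
Δλ₂ = λ_C(1 - cos(41°))
Δλ₂ = 2.4263 × 0.2453
Δλ₂ = 0.5952 pm

Final wavelength:
λ₂ = 34.2765 + 0.5952 = 34.8717 pm

Total shift: Δλ_total = 1.6765 + 0.5952 = 2.2717 pm

(Intermediate values are shown rounded; full precision is carried through to the final answer.)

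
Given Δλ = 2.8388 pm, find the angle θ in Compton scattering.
99.79°

From the Compton formula Δλ = λ_C(1 - cos θ), we can solve for θ:

cos θ = 1 - Δλ/λ_C

Given:
- Δλ = 2.8388 pm
- λ_C = h/(m_e·c) ≈ 2.42631024 pm

cos θ = 1 - 2.8388/2.42631024
cos θ = 1 - 1.170007
cos θ = -0.170007

θ = arccos(-0.170007)
θ = 99.79°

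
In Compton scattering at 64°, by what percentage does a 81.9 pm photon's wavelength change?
1.6638%

Calculate the Compton shift:
Δλ = λ_C(1 - cos(64°))
Δλ = 2.4263 × (1 - cos(64°))
Δλ = 2.4263 × 0.5616
Δλ = 1.3627 pm

Percentage change:
(Δλ/λ₀) × 100 = (1.3627/81.9) × 100
= 1.6638%

(Intermediate values are shown rounded; full precision is carried through to the final answer.)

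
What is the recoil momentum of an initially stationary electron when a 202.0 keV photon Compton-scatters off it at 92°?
1.3454e-22 kg·m/s

The electron is initially at rest, so by conservation of momentum:
p⃗_e = p⃗₀ − p⃗'  (incident photon momentum minus scattered photon momentum)

Photon momentum magnitudes (p = h/λ = E/c):
λ₀ = hc/E₀ = 6.1378 pm → p₀ = h/λ₀ = 1.0795e-22 kg·m/s
Δλ = λ_C(1 − cos 92°) = 2.5110 pm
λ' = 8.6488 pm → p' = h/λ' = 7.6612e-23 kg·m/s

The scattered photon makes angle θ = 92° with the incident direction, so by the law of cosines:
|p⃗_e|² = p₀² + p'² − 2p₀p'cos θ
|p⃗_e|² = (1.0795e-22)² + (7.6612e-23)² − 2·1.0795e-22·7.6612e-23·cos(92°)
|p⃗_e| = 1.3454e-22 kg·m/s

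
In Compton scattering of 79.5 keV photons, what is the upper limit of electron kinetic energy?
18.8664 keV

Maximum energy transfer occurs at θ = 180° (backscattering).

Initial photon: E₀ = 79.5 keV → λ₀ = 15.5955 pm

Maximum Compton shift (at 180°):
Δλ_max = 2λ_C = 2 × 2.4263 = 4.8526 pm

Final wavelength:
λ' = 15.5955 + 4.8526 = 20.4481 pm

Minimum photon energy (maximum energy to electron):
E'_min = hc/λ' = 60.6336 keV

Maximum electron kinetic energy:
K_max = E₀ - E'_min = 79.5000 - 60.6336 = 18.8664 keV

(Intermediate values are shown rounded; full precision is carried through to the final answer.)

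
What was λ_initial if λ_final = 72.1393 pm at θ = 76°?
70.3000 pm

From λ' = λ + Δλ, we have λ = λ' - Δλ

First calculate the Compton shift:
Δλ = λ_C(1 - cos θ)
Δλ = 2.4263 × (1 - cos(76°))
Δλ = 2.4263 × 0.7581
Δλ = 1.8393 pm

Initial wavelength:
λ = λ' - Δλ
λ = 72.1393 - 1.8393
λ = 70.3000 pm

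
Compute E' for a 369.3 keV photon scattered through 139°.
162.8212 keV

First convert energy to wavelength:
λ = hc/E, with hc ≈ 1239.842 keV·pm (i.e. 1239.842 eV·nm)

For E = 369.3 keV = 369300 eV:
λ = 1239.842 keV·pm / 369.3 keV
λ = 3.3573 pm

Calculate the Compton shift:
Δλ = λ_C(1 - cos(139°)) = 2.4263 × 1.7547
Δλ = 4.2575 pm

Final wavelength:
λ' = 3.3573 + 4.2575 = 7.6147 pm

Final energy:
E' = hc/λ' = 1239.842 / 7.6147 = 162.8212 keV

(Intermediate values are shown rounded; full precision is carried through to the final answer.)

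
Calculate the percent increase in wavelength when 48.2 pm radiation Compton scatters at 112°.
6.9195%

Calculate the Compton shift:
Δλ = λ_C(1 - cos(112°))
Δλ = 2.4263 × (1 - cos(112°))
Δλ = 2.4263 × 1.3746
Δλ = 3.3352 pm

Percentage change:
(Δλ/λ₀) × 100 = (3.3352/48.2) × 100
= 6.9195%

(Intermediate values are shown rounded; full precision is carried through to the final answer.)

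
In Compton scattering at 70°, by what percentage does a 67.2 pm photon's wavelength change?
2.3757%

Calculate the Compton shift:
Δλ = λ_C(1 - cos(70°))
Δλ = 2.4263 × (1 - cos(70°))
Δλ = 2.4263 × 0.6580
Δλ = 1.5965 pm

Percentage change:
(Δλ/λ₀) × 100 = (1.5965/67.2) × 100
= 2.3757%

(Intermediate values are shown rounded; full precision is carried through to the final answer.)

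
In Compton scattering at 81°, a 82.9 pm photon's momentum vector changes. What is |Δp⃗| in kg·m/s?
1.0258e-23 kg·m/s

Photon momentum magnitude is p = h/λ.

Initial momentum:
p₀ = h/λ = 6.6261e-34/8.2900e-11 = 7.9928e-24 kg·m/s

After scattering:
λ' = λ + Δλ = 82.9 + 2.0468 = 84.9468 pm
p' = h/λ' = 6.6261e-34/8.4947e-11 = 7.8003e-24 kg·m/s

Momentum is a vector; the scattered photon's direction makes angle θ = 81° with the incident direction. The magnitude of the vector change Δp⃗ = p⃗₀ − p⃗' is found from the law of cosines:
|Δp⃗|² = p₀² + p'² − 2p₀p'cos θ
|Δp⃗|² = (7.9928e-24)² + (7.8003e-24)² − 2·7.9928e-24·7.8003e-24·cos(81°)
|Δp⃗| = 1.0258e-23 kg·m/s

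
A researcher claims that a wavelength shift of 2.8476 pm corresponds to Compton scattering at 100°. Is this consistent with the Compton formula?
Yes, consistent

Calculate the expected shift for θ = 100°:

Δλ_expected = λ_C(1 - cos(100°))
Δλ_expected = 2.4263 × (1 - cos(100°))
Δλ_expected = 2.4263 × 1.1736
Δλ_expected = 2.8476 pm

Given shift: 2.8476 pm
Expected shift: 2.8476 pm
Difference: 0.0000 pm

The values match. This is consistent with Compton scattering at the stated angle.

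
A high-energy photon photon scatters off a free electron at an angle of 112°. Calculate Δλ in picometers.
3.3352 pm

Using the Compton scattering formula:
Δλ = λ_C(1 - cos θ)

where λ_C = h/(m_e·c) ≈ 2.4263 pm is the Compton wavelength of an electron.

For θ = 112°:
cos(112°) = -0.3746
1 - cos(112°) = 1.3746

Δλ = 2.4263 × 1.3746
Δλ = 3.3352 pm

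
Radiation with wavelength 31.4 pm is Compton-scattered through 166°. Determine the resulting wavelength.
36.1805 pm

Using the Compton scattering formula:
λ' = λ + Δλ = λ + λ_C(1 - cos θ)

Given:
- Initial wavelength λ = 31.4 pm
- Scattering angle θ = 166°
- Compton wavelength λ_C ≈ 2.4263 pm

Calculate the shift:
Δλ = 2.4263 × (1 - cos(166°))
Δλ = 2.4263 × 1.9703
Δλ = 4.7805 pm

Final wavelength:
λ' = 31.4 + 4.7805 = 36.1805 pm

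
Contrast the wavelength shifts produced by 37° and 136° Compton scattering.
136° produces the larger shift by a factor of 8.538

Calculate both shifts using Δλ = λ_C(1 - cos θ):

For θ₁ = 37°:
Δλ₁ = 2.4263 × (1 - cos(37°))
Δλ₁ = 2.4263 × 0.2014
Δλ₁ = 0.4886 pm

For θ₂ = 136°:
Δλ₂ = 2.4263 × (1 - cos(136°))
Δλ₂ = 2.4263 × 1.7193
Δλ₂ = 4.1717 pm

The 136° angle produces the larger shift.
Ratio: 4.1717/0.4886 = 8.538

(Intermediate values are shown rounded; full precision is carried through to the final answer.)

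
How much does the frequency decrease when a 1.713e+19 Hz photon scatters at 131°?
3.199e+18 Hz (decrease)

Convert frequency to wavelength (c = 299792458 m/s):
λ₀ = c/f₀ = 299792458/1.713e+19 = 1.7501019e-11 m = 17.5010 pm

Calculate Compton shift:
Δλ = λ_C(1 - cos(131°)) = 4.0181 pm

Final wavelength:
λ' = λ₀ + Δλ = 17.5010 + 4.0181 = 21.5191 pm

Final frequency:
f' = c/λ' = 299792458/2.1519132e-11 = 1.3931438e+19 Hz

Frequency shift (decrease):
Δf = f₀ - f' = 1.713e+19 - 1.3931438e+19 = 3.199e+18 Hz

(Intermediate values are shown rounded; full precision is carried through to the final answer.)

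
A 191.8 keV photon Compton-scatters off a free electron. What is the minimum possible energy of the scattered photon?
109.5570 keV (at θ = 180°)

The scattered photon has minimum energy when its wavelength is maximum, i.e., when the Compton shift Δλ = λ_C(1 − cos θ) is maximum. This occurs at θ = 180° (backscattering), giving Δλ_max = 2λ_C = 4.8526 pm.

Initial wavelength: λ₀ = hc/E₀ = 6.4642 pm
Maximum final wavelength: λ'_max = λ₀ + 2λ_C = 6.4642 + 4.8526 = 11.3169 pm
Minimum final energy: E'_min = hc/λ'_max = 109.5570 keV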